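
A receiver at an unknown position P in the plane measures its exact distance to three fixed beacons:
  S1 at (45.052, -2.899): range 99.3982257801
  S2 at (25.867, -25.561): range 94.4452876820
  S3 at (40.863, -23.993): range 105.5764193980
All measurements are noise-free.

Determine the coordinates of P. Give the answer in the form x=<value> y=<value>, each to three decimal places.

x=-47.063 y=34.448

eq1: (x − 45.052)² + (y + 2.899)² = 99.3982257801²
eq2: (x − 25.867)² + (y + 25.561)² = 94.4452876820²
eq3: (x − 40.863)² + (y + 23.993)² = 105.5764193980²
eq2−eq3, eq2−eq1 (x²,y² cancel):
  29.992·x + 3.136·y = -1303.485560
  38.370·x + 45.324·y = -244.474428
det = 29.992·45.324 − 3.136·38.370 = 1239.029088
x = (-1303.485560·45.324 − 3.136·-244.474428) / 1239.029088 = -47.063066
y = (29.992·-244.474428 − -1303.485560·38.370) / 1239.029088 = 34.448315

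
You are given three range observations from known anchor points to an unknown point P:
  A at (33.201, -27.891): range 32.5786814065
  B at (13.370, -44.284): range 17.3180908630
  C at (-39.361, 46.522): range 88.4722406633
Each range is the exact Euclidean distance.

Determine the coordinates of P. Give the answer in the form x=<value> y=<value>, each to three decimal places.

eq1: (x − 33.201)² + (y + 27.891)² = 32.5786814065²
eq2: (x − 13.370)² + (y + 44.284)² = 17.3180908630²
eq3: (x + 39.361)² + (y − 46.522)² = 88.4722406633²
eq1−eq3, eq1−eq2 (x²,y² cancel):
  -145.124·x + 148.826·y = -4932.596363
  -39.662·x − 32.786·y = 1021.069485
det = -145.124·-32.786 − 148.826·-39.662 = 10660.772276
x = (-4932.596363·-32.786 − 148.826·1021.069485) / 10660.772276 = 0.915357
y = (-145.124·1021.069485 − -4932.596363·-39.662) / 10660.772276 = -32.250790

x=0.915 y=-32.251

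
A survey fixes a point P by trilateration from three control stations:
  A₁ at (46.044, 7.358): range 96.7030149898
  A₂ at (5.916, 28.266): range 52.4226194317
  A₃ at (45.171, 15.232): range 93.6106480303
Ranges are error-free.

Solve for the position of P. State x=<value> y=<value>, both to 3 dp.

x=-45.485 y=38.567

eq1: (x − 46.044)² + (y − 7.358)² = 96.7030149898²
eq2: (x − 5.916)² + (y − 28.266)² = 52.4226194317²
eq3: (x − 45.171)² + (y − 15.232)² = 93.6106480303²
eq1−eq2, eq1−eq3 (x²,y² cancel):
  -80.256·x + 41.816·y = 5263.117792
  -1.746·x + 15.748·y = 686.762648
det = -80.256·15.748 − 41.816·-1.746 = -1190.860752
x = (5263.117792·15.748 − 41.816·686.762648) / -1190.860752 = -45.484673
y = (-80.256·686.762648 − 5263.117792·-1.746) / -1190.860752 = 38.566574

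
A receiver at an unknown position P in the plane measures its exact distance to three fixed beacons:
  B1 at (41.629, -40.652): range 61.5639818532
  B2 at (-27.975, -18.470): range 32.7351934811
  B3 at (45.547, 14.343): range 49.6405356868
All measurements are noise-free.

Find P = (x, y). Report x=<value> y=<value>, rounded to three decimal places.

x=-2.583 y=2.190

eq1: (x − 41.629)² + (y + 40.652)² = 61.5639818532²
eq2: (x + 27.975)² + (y + 18.470)² = 32.7351934811²
eq3: (x − 45.547)² + (y − 14.343)² = 49.6405356868²
eq1−eq2, eq1−eq3 (x²,y² cancel):
  -139.208·x + 44.364·y = 456.713749
  7.836·x + 109.990·y = 220.633191
det = -139.208·109.990 − 44.364·7.836 = -15659.124224
x = (456.713749·109.990 − 44.364·220.633191) / -15659.124224 = -2.582889
y = (-139.208·220.633191 − 456.713749·7.836) / -15659.124224 = 2.189951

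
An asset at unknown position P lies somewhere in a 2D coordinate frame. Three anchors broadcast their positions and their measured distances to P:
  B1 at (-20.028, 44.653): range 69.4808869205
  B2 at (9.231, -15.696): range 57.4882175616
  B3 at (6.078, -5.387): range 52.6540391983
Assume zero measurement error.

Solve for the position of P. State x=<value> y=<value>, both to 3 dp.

x=47.277 y=27.401

eq1: (x + 20.028)² + (y − 44.653)² = 69.4808869205²
eq2: (x − 9.231)² + (y + 15.696)² = 57.4882175616²
eq3: (x − 6.078)² + (y + 5.387)² = 52.6540391983²
eq2−eq1, eq2−eq3 (x²,y² cancel):
  -58.518·x + 120.698·y = 540.736927
  -6.306·x + 20.618·y = 266.833391
det = -58.518·20.618 − 120.698·-6.306 = -445.402536
x = (540.736927·20.618 − 120.698·266.833391) / -445.402536 = 47.277105
y = (-58.518·266.833391 − 540.736927·-6.306) / -445.402536 = 27.401436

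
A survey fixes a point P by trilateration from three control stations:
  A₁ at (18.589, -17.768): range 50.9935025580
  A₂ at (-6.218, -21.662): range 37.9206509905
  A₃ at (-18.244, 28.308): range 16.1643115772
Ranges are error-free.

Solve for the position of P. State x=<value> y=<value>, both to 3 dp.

x=-22.326 y=12.668

eq1: (x − 18.589)² + (y + 17.768)² = 50.9935025580²
eq2: (x + 6.218)² + (y + 21.662)² = 37.9206509905²
eq3: (x + 18.244)² + (y − 28.308)² = 16.1643115772²
eq2−eq3, eq2−eq1 (x²,y² cancel):
  -24.052·x + 99.940·y = 1802.971435
  49.614·x + 7.788·y = -1009.014555
det = -24.052·7.788 − 99.940·49.614 = -5145.740136
x = (1802.971435·7.788 − 99.940·-1009.014555) / -5145.740136 = -22.325740
y = (-24.052·-1009.014555 − 1802.971435·49.614) / -5145.740136 = 12.667528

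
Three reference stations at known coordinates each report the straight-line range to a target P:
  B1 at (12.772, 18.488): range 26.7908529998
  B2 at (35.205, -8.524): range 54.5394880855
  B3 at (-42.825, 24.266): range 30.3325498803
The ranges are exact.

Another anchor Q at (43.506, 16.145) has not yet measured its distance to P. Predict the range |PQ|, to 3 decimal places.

57.345

eq1: (x − 12.772)² + (y − 18.488)² = 26.7908529998²
eq2: (x − 35.205)² + (y + 8.524)² = 54.5394880855²
eq3: (x + 42.825)² + (y − 24.266)² = 30.3325498803²
eq3−eq1, eq3−eq2 (x²,y² cancel):
  111.194·x − 11.556·y = -1715.575475
  156.060·x − 65.580·y = -3165.260958
det = 111.194·-65.580 − -11.556·156.060 = -5488.673160
x = (-1715.575475·-65.580 − -11.556·-3165.260958) / -5488.673160 = -13.833887
y = (111.194·-3165.260958 − -1715.575475·156.060) / -5488.673160 = 15.345297
|P − Q| = √((-13.833887 − 43.506)² + (15.345297 − 16.145)²) = 57.345463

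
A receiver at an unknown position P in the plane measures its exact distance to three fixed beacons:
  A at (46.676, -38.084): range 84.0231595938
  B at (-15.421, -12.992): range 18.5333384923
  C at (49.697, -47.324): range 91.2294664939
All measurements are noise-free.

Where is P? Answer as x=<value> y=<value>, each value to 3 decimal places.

eq1: (x − 46.676)² + (y + 38.084)² = 84.0231595938²
eq2: (x + 15.421)² + (y + 12.992)² = 18.5333384923²
eq3: (x − 49.697)² + (y + 47.324)² = 91.2294664939²
eq1−eq3, eq1−eq2 (x²,y² cancel):
  6.042·x − 18.480·y = -182.611456
  -124.194·x + 50.184·y = 3493.965985
det = 6.042·50.184 − -18.480·-124.194 = -1991.893392
x = (-182.611456·50.184 − -18.480·3493.965985) / -1991.893392 = -27.814901
y = (6.042·3493.965985 − -182.611456·-124.194) / -1991.893392 = 0.787544

x=-27.815 y=0.788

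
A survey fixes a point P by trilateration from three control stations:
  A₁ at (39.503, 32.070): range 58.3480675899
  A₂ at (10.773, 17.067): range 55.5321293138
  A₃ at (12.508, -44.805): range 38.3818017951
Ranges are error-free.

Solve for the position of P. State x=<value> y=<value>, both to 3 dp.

eq1: (x − 39.503)² + (y − 32.070)² = 58.3480675899²
eq2: (x − 10.773)² + (y − 17.067)² = 55.5321293138²
eq3: (x − 12.508)² + (y + 44.805)² = 38.3818017951²
eq1−eq3, eq1−eq2 (x²,y² cancel):
  -53.990·x − 153.750·y = 1506.300462
  -57.460·x − 30.006·y = -1860.952286
det = -53.990·-30.006 − -153.750·-57.460 = -7214.451060
x = (1506.300462·-30.006 − -153.750·-1860.952286) / -7214.451060 = 45.924418
y = (-53.990·-1860.952286 − 1506.300462·-57.460) / -7214.451060 = -25.923641

x=45.924 y=-25.924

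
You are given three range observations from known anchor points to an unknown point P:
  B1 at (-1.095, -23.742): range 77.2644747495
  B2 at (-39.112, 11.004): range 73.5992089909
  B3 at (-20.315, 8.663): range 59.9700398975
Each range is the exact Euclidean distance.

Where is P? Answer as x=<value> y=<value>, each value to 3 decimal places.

x=23.645 y=49.455

eq1: (x + 1.095)² + (y + 23.742)² = 77.2644747495²
eq2: (x + 39.112)² + (y − 11.004)² = 73.5992089909²
eq3: (x + 20.315)² + (y − 8.663)² = 59.9700398975²
eq1−eq3, eq1−eq2 (x²,y² cancel):
  -38.440·x + 64.810·y = 2296.258578
  -76.034·x + 69.492·y = 1638.910465
det = -38.440·69.492 − 64.810·-76.034 = 2256.491060
x = (2296.258578·69.492 − 64.810·1638.910465) / 2256.491060 = 23.644594
y = (-38.440·1638.910465 − 2296.258578·-76.034) / 2256.491060 = 49.454664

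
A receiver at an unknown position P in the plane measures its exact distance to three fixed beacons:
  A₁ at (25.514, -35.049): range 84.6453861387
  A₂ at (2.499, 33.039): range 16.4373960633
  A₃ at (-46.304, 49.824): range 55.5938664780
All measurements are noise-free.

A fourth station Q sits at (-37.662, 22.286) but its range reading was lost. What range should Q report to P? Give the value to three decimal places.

53.517

eq1: (x − 25.514)² + (y + 35.049)² = 84.6453861387²
eq2: (x − 2.499)² + (y − 33.039)² = 16.4373960633²
eq3: (x + 46.304)² + (y − 49.824)² = 55.5938664780²
eq2−eq1, eq2−eq3 (x²,y² cancel):
  46.030·x − 136.176·y = -6113.077330
  -97.606·x + 33.570·y = 708.180869
det = 46.030·33.570 − -136.176·-97.606 = -11746.367556
x = (-6113.077330·33.570 − -136.176·708.180869) / -11746.367556 = 9.260630
y = (46.030·708.180869 − -6113.077330·-97.606) / -11746.367556 = 48.021268
|P − Q| = √((9.260630 − -37.662)² + (48.021268 − 22.286)²) = 53.516701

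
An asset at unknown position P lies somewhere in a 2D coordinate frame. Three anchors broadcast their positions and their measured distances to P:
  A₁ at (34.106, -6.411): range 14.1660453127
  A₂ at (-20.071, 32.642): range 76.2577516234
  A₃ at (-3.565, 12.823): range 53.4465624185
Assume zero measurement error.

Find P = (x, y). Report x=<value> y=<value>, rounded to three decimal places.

x=47.680 y=-2.359

eq1: (x − 34.106)² + (y + 6.411)² = 14.1660453127²
eq2: (x + 20.071)² + (y − 32.642)² = 76.2577516234²
eq3: (x + 3.565)² + (y − 12.823)² = 53.4465624185²
eq1−eq2, eq1−eq3 (x²,y² cancel):
  -108.354·x + 78.106·y = -5350.542795
  -75.342·x + 38.468·y = -3683.039798
det = -108.354·38.468 − 78.106·-75.342 = 1716.500580
x = (-5350.542795·38.468 − 78.106·-3683.039798) / 1716.500580 = 47.680046
y = (-108.354·-3683.039798 − -5350.542795·-75.342) / 1716.500580 = -2.358578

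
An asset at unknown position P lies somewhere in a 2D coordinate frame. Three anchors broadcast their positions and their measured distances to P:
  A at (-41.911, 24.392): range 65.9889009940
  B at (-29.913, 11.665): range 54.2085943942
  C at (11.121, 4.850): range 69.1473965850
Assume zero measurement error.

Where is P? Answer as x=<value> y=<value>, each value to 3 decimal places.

x=-40.126 y=-41.573

eq1: (x + 41.911)² + (y − 24.392)² = 65.9889009940²
eq2: (x + 29.913)² + (y − 11.665)² = 54.2085943942²
eq3: (x − 11.121)² + (y − 4.850)² = 69.1473965850²
eq2−eq3, eq2−eq1 (x²,y² cancel):
  82.068·x − 13.630·y = -2726.451401
  -23.996·x + 25.454·y = -95.321557
det = 82.068·25.454 − -13.630·-23.996 = 1761.893392
x = (-2726.451401·25.454 − -13.630·-95.321557) / 1761.893392 = -40.126336
y = (82.068·-95.321557 − -2726.451401·-23.996) / 1761.893392 = -41.572764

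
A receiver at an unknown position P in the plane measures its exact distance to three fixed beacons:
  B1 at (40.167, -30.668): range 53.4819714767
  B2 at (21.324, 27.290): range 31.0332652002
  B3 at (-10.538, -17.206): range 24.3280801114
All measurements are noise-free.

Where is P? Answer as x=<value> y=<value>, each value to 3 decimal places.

x=0.048 y=4.698

eq1: (x − 40.167)² + (y + 30.668)² = 53.4819714767²
eq2: (x − 21.324)² + (y − 27.290)² = 31.0332652002²
eq3: (x + 10.538)² + (y + 17.206)² = 24.3280801114²
eq2−eq1, eq2−eq3 (x²,y² cancel):
  37.686·x − 115.916·y = -542.800687
  -63.724·x − 88.992·y = -421.153129
det = 37.686·-88.992 − -115.916·-63.724 = -10740.383696
x = (-542.800687·-88.992 − -115.916·-421.153129) / -10740.383696 = 0.047807
y = (37.686·-421.153129 − -542.800687·-63.724) / -10740.383696 = 4.698250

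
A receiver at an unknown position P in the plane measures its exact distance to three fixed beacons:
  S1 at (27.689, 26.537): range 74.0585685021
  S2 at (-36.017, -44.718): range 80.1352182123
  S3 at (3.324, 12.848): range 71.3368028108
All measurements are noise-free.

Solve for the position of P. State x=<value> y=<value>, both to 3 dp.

eq1: (x − 27.689)² + (y − 26.537)² = 74.0585685021²
eq2: (x + 36.017)² + (y + 44.718)² = 80.1352182123²
eq3: (x − 3.324)² + (y − 12.848)² = 71.3368028108²
eq1−eq2, eq1−eq3 (x²,y² cancel):
  -127.412·x − 142.510·y = 889.049094
  -48.730·x − 27.378·y = -899.040877
det = -127.412·-27.378 − -142.510·-48.730 = -3456.226564
x = (889.049094·-27.378 − -142.510·-899.040877) / -3456.226564 = 44.112473
y = (-127.412·-899.040877 − 889.049094·-48.730) / -3456.226564 = -45.677549

x=44.112 y=-45.678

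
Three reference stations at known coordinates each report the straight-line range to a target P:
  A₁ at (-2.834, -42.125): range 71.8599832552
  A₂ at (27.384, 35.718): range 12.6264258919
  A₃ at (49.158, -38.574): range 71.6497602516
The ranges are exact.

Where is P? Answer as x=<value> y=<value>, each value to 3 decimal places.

eq1: (x + 2.834)² + (y + 42.125)² = 71.8599832552²
eq2: (x − 27.384)² + (y − 35.718)² = 12.6264258919²
eq3: (x − 49.158)² + (y + 38.574)² = 71.6497602516²
eq1−eq2, eq1−eq3 (x²,y² cancel):
  60.436·x + 155.686·y = 5247.542362
  103.984·x + 7.102·y = 2152.084308
det = 60.436·7.102 − 155.686·103.984 = -15759.636552
x = (5247.542362·7.102 − 155.686·2152.084308) / -15759.636552 = 18.895192
y = (60.436·2152.084308 − 5247.542362·103.984) / -15759.636552 = 26.370981

x=18.895 y=26.371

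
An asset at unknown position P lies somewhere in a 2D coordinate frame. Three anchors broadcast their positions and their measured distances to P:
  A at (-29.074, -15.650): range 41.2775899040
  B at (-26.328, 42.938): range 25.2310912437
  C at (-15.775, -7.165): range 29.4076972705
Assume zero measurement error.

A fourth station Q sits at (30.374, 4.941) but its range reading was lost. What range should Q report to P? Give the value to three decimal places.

45.884

eq1: (x + 29.074)² + (y + 15.650)² = 41.2775899040²
eq2: (x + 26.328)² + (y − 42.938)² = 25.2310912437²
eq3: (x + 15.775)² + (y + 7.165)² = 29.4076972705²
eq1−eq2, eq1−eq3 (x²,y² cancel):
  5.492·x + 117.176·y = 2513.846915
  26.598·x + 16.970·y = 48.994644
det = 5.492·16.970 − 117.176·26.598 = -3023.448008
x = (2513.846915·16.970 − 117.176·48.994644) / -3023.448008 = -12.210888
y = (5.492·48.994644 − 2513.846915·26.598) / -3023.448008 = 22.025919
|P − Q| = √((-12.210888 − 30.374)² + (22.025919 − 4.941)²) = 45.884280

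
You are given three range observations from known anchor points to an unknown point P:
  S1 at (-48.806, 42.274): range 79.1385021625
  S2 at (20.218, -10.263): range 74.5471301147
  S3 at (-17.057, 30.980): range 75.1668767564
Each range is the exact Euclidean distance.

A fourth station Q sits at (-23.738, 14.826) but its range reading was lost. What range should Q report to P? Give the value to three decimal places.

eq1: (x + 48.806)² + (y − 42.274)² = 79.1385021625²
eq2: (x − 20.218)² + (y + 10.263)² = 74.5471301147²
eq3: (x + 17.057)² + (y − 30.980)² = 75.1668767564²
eq1−eq3, eq1−eq2 (x²,y² cancel):
  63.498·x − 22.588·y = -2305.571900
  138.048·x − 105.074·y = -2949.392103
det = 63.498·-105.074 − -22.588·138.048 = -3553.760628
x = (-2305.571900·-105.074 − -22.588·-2949.392103) / -3553.760628 = -49.422235
y = (63.498·-2949.392103 − -2305.571900·138.048) / -3553.760628 = -36.862103
|P − Q| = √((-49.422235 − -23.738)² + (-36.862103 − 14.826)²) = 57.717761

57.718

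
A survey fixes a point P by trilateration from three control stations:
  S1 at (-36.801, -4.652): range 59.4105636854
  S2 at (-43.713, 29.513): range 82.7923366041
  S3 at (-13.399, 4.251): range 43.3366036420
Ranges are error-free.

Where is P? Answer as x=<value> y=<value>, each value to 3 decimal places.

x=19.309 y=-24.179

eq1: (x + 36.801)² + (y + 4.652)² = 59.4105636854²
eq2: (x + 43.713)² + (y − 29.513)² = 82.7923366041²
eq3: (x + 13.399)² + (y − 4.251)² = 43.3366036420²
eq2−eq1, eq2−eq3 (x²,y² cancel):
  13.824·x − 68.330·y = 1919.067090
  60.628·x − 50.524·y = 2392.270449
det = 13.824·-50.524 − -68.330·60.628 = 3444.267464
x = (1919.067090·-50.524 − -68.330·2392.270449) / 3444.267464 = 19.308865
y = (13.824·2392.270449 − 1919.067090·60.628) / 3444.267464 = -24.178858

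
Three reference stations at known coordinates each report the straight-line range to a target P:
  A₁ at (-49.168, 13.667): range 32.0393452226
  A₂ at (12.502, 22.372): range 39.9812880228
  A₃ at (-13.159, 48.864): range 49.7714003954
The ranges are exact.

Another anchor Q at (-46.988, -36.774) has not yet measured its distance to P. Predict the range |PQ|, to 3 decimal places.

45.086

eq1: (x + 49.168)² + (y − 13.667)² = 32.0393452226²
eq2: (x − 12.502)² + (y − 22.372)² = 39.9812880228²
eq3: (x + 13.159)² + (y − 48.864)² = 49.7714003954²
eq2−eq3, eq2−eq1 (x²,y² cancel):
  -51.322·x + 52.984·y = 1025.354484
  -123.340·x − 17.410·y = 2519.456475
det = -51.322·-17.410 − 52.984·-123.340 = 7428.562580
x = (1025.354484·-17.410 − 52.984·2519.456475) / 7428.562580 = -20.373027
y = (-51.322·2519.456475 − 1025.354484·-123.340) / 7428.562580 = -0.381813
|P − Q| = √((-20.373027 − -46.988)² + (-0.381813 − -36.774)²) = 45.086007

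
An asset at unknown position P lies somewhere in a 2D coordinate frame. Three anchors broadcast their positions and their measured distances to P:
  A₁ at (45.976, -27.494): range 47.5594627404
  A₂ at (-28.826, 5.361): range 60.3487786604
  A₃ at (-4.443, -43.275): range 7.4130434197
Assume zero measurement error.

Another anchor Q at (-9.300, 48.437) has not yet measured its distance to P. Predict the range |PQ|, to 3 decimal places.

eq1: (x − 45.976)² + (y + 27.494)² = 47.5594627404²
eq2: (x + 28.826)² + (y − 5.361)² = 60.3487786604²
eq3: (x + 4.443)² + (y + 43.275)² = 7.4130434197²
eq3−eq2, eq3−eq1 (x²,y² cancel):
  -48.766·x + 97.272·y = -4619.809150
  100.838·x + 31.562·y = -1229.702545
det = -48.766·31.562 − 97.272·100.838 = -11347.866428
x = (-4619.809150·31.562 − 97.272·-1229.702545) / -11347.866428 = 2.308345
y = (-48.766·-1229.702545 − -4619.809150·100.838) / -11347.866428 = -46.336463
|P − Q| = √((2.308345 − -9.300)² + (-46.336463 − 48.437)²) = 95.481741

95.482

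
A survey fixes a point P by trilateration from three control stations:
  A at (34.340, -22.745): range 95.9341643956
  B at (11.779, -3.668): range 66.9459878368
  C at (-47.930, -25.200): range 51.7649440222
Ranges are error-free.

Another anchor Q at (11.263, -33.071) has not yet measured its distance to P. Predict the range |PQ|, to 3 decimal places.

eq1: (x − 34.340)² + (y + 22.745)² = 95.9341643956²
eq2: (x − 11.779)² + (y + 3.668)² = 66.9459878368²
eq3: (x + 47.930)² + (y + 25.200)² = 51.7649440222²
eq3−eq2, eq3−eq1 (x²,y² cancel):
  119.418·x + 43.064·y = -4582.281693
  164.540·x + 4.910·y = -7759.508744
det = 119.418·4.910 − 43.064·164.540 = -6499.408180
x = (-4582.281693·4.910 − 43.064·-7759.508744) / -6499.408180 = -47.951517
y = (119.418·-7759.508744 − -4582.281693·164.540) / -6499.408180 = 26.564940
|P − Q| = √((-47.951517 − 11.263)² + (26.564940 − -33.071)²) = 84.040492

84.040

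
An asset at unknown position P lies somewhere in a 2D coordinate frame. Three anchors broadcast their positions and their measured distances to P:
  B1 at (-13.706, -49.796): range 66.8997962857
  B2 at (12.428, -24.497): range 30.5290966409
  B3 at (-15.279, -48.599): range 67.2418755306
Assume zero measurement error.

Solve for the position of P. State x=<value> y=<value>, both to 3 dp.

eq1: (x + 13.706)² + (y + 49.796)² = 66.8997962857²
eq2: (x − 12.428)² + (y + 24.497)² = 30.5290966409²
eq3: (x + 15.279)² + (y + 48.599)² = 67.2418755306²
eq2−eq3, eq2−eq1 (x²,y² cancel):
  -55.414·x − 48.204·y = -1748.691634
  -52.268·x − 50.598·y = -1630.619142
det = -55.414·-50.598 − -48.204·-52.268 = 284.310900
x = (-1748.691634·-50.598 − -48.204·-1630.619142) / 284.310900 = 34.743424
y = (-55.414·-1630.619142 − -1748.691634·-52.268) / 284.310900 = -3.663191

x=34.743 y=-3.663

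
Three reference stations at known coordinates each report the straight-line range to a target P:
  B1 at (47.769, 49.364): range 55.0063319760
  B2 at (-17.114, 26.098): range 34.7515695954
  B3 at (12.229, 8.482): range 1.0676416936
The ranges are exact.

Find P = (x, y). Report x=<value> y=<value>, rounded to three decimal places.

x=12.188 y=7.415

eq1: (x − 47.769)² + (y − 49.364)² = 55.0063319760²
eq2: (x + 17.114)² + (y − 26.098)² = 34.7515695954²
eq3: (x − 12.229)² + (y − 8.482)² = 1.0676416936²
eq2−eq3, eq2−eq1 (x²,y² cancel):
  58.686·x − 35.232·y = 454.029896
  129.766·x + 46.532·y = 1926.662289
det = 58.686·46.532 − -35.232·129.766 = 7302.692664
x = (454.029896·46.532 − -35.232·1926.662289) / 7302.692664 = 12.188256
y = (58.686·1926.662289 − 454.029896·129.766) / 7302.692664 = 7.415136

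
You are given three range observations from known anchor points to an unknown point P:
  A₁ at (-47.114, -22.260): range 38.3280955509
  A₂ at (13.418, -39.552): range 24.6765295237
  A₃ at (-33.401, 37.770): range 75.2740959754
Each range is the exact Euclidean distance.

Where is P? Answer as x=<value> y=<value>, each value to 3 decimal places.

eq1: (x + 47.114)² + (y + 22.260)² = 38.3280955509²
eq2: (x − 13.418)² + (y + 39.552)² = 24.6765295237²
eq3: (x + 33.401)² + (y − 37.770)² = 75.2740959754²
eq3−eq1, eq3−eq2 (x²,y² cancel):
  -27.426·x − 120.060·y = 4370.183511
  93.638·x − 154.644·y = 4259.462143
det = -27.426·-154.644 − -120.060·93.638 = 15483.444624
x = (4370.183511·-154.644 − -120.060·4259.462143) / 15483.444624 = -10.619835
y = (-27.426·4259.462143 − 4370.183511·93.638) / 15483.444624 = -33.974046

x=-10.620 y=-33.974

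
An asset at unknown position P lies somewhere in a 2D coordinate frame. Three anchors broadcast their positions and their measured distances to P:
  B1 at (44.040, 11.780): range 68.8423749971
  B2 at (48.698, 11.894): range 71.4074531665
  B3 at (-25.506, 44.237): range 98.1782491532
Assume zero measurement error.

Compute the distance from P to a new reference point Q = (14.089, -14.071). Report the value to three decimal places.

eq1: (x − 44.040)² + (y − 11.780)² = 68.8423749971²
eq2: (x − 48.698)² + (y − 11.894)² = 71.4074531665²
eq3: (x + 25.506)² + (y − 44.237)² = 98.1782491532²
eq1−eq3, eq1−eq2 (x²,y² cancel):
  -139.092·x + 64.914·y = -4370.517807
  9.316·x + 0.228·y = 74.920668
det = -139.092·0.228 − 64.914·9.316 = -636.451800
x = (-4370.517807·0.228 − 64.914·74.920668) / -636.451800 = 9.207105
y = (-139.092·74.920668 − -4370.517807·9.316) / -636.451800 = -47.599643
|P − Q| = √((9.207105 − 14.089)² + (-47.599643 − -14.071)²) = 33.882190

33.882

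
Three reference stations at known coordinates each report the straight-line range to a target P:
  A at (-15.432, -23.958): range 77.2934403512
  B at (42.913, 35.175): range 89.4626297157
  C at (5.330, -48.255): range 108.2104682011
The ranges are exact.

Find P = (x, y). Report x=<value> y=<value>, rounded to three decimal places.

x=-45.745 y=47.143

eq1: (x + 15.432)² + (y + 23.958)² = 77.2934403512²
eq2: (x − 42.913)² + (y − 35.175)² = 89.4626297157²
eq3: (x − 5.330)² + (y + 48.255)² = 108.2104682011²
eq3−eq1, eq3−eq2 (x²,y² cancel):
  -41.524·x + 48.594·y = 4190.407970
  75.166·x + 166.860·y = 4427.795582
det = -41.524·166.860 − 48.594·75.166 = -10581.311244
x = (4190.407970·166.860 − 48.594·4427.795582) / -10581.311244 = -45.745481
y = (-41.524·4427.795582 − 4190.407970·75.166) / -10581.311244 = 47.143117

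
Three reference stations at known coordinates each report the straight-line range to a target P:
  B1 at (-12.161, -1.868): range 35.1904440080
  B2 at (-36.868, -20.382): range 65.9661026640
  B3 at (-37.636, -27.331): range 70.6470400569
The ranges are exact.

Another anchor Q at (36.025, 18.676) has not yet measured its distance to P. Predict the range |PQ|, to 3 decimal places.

eq1: (x + 12.161)² + (y + 1.868)² = 35.1904440080²
eq2: (x + 36.868)² + (y + 20.382)² = 65.9661026640²
eq3: (x + 37.636)² + (y + 27.331)² = 70.6470400569²
eq1−eq2, eq1−eq3 (x²,y² cancel):
  -49.414·x − 37.028·y = -1489.863348
  -50.950·x − 50.926·y = -1740.564207
det = -49.414·-50.926 − -37.028·-50.950 = 629.880764
x = (-1489.863348·-50.926 − -37.028·-1740.564207) / 629.880764 = 18.135447
y = (-49.414·-1740.564207 − -1489.863348·-50.950) / 629.880764 = 16.034308
|P − Q| = √((18.135447 − 36.025)² + (16.034308 − 18.676)²) = 18.083546

18.084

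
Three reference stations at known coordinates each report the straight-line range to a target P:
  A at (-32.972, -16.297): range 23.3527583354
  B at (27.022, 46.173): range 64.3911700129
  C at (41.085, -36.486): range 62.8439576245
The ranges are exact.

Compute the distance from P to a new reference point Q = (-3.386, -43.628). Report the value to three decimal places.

40.429

eq1: (x + 32.972)² + (y + 16.297)² = 23.3527583354²
eq2: (x − 27.022)² + (y − 46.173)² = 64.3911700129²
eq3: (x − 41.085)² + (y + 36.486)² = 62.8439576245²
eq3−eq1, eq3−eq2 (x²,y² cancel):
  -148.114·x + 40.378·y = 1737.551260
  -28.126·x + 165.318·y = -353.930774
det = -148.114·165.318 − 40.378·-28.126 = -23350.238624
x = (1737.551260·165.318 − 40.378·-353.930774) / -23350.238624 = -12.913766
y = (-148.114·-353.930774 − 1737.551260·-28.126) / -23350.238624 = -4.337963
|P − Q| = √((-12.913766 − -3.386)² + (-4.337963 − -43.628)²) = 40.428769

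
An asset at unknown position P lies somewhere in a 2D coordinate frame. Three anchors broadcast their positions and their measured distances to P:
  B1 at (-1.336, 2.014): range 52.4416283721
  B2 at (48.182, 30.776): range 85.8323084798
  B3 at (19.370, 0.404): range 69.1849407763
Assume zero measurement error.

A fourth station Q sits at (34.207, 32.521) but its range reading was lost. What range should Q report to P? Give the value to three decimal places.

eq1: (x + 1.336)² + (y − 2.014)² = 52.4416283721²
eq2: (x − 48.182)² + (y − 30.776)² = 85.8323084798²
eq3: (x − 19.370)² + (y − 0.404)² = 69.1849407763²
eq2−eq3, eq2−eq1 (x²,y² cancel):
  -57.624·x − 60.744·y = -312.678035
  -99.036·x − 57.524·y = 1354.234585
det = -57.624·-57.524 − -60.744·-99.036 = -2701.079808
x = (-312.678035·-57.524 − -60.744·1354.234585) / -2701.079808 = -37.114089
y = (-57.624·1354.234585 − -312.678035·-99.036) / -2701.079808 = 40.355267
|P − Q| = √((-37.114089 − 34.207)² + (40.355267 − 32.521)²) = 71.750077

71.750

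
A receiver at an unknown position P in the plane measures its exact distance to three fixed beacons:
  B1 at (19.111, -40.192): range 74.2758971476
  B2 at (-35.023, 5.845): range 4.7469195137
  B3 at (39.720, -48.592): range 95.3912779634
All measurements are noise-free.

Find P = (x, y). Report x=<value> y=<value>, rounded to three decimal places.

x=-35.092 y=10.591

eq1: (x − 19.111)² + (y + 40.192)² = 74.2758971476²
eq2: (x + 35.023)² + (y − 5.845)² = 4.7469195137²
eq3: (x − 39.720)² + (y + 48.592)² = 95.3912779634²
eq3−eq2, eq3−eq1 (x²,y² cancel):
  -149.486·x + 108.874·y = 6398.876357
  -41.218·x + 16.800·y = 1624.353335
det = -149.486·16.800 − 108.874·-41.218 = 1976.203732
x = (6398.876357·16.800 − 108.874·1624.353335) / 1976.203732 = -35.091889
y = (-149.486·1624.353335 − 6398.876357·-41.218) / 1976.203732 = 10.591420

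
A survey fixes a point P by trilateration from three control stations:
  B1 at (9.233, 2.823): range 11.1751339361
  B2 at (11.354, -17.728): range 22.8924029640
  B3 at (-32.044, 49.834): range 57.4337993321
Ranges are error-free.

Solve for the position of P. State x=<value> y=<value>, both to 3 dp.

eq1: (x − 9.233)² + (y − 2.823)² = 11.1751339361²
eq2: (x − 11.354)² + (y + 17.728)² = 22.8924029640²
eq3: (x + 32.044)² + (y − 49.834)² = 57.4337993321²
eq2−eq1, eq2−eq3 (x²,y² cancel):
  -4.242·x + 41.102·y = 49.200813
  -86.796·x + 135.124·y = 292.471000
det = -4.242·135.124 − 41.102·-86.796 = 2994.293184
x = (49.200813·135.124 − 41.102·292.471000) / 2994.293184 = -1.794391
y = (-4.242·292.471000 − 49.200813·-86.796) / 2994.293184 = 1.011849

x=-1.794 y=1.012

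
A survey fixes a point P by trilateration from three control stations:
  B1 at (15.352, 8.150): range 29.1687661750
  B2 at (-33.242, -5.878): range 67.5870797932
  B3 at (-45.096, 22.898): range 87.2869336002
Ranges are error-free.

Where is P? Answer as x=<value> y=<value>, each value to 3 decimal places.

eq1: (x − 15.352)² + (y − 8.150)² = 29.1687661750²
eq2: (x + 33.242)² + (y + 5.878)² = 67.5870797932²
eq3: (x + 45.096)² + (y − 22.898)² = 87.2869336002²
eq3−eq1, eq3−eq2 (x²,y² cancel):
  120.896·x − 29.496·y = 4512.330641
  23.708·x − 57.552·y = 1632.609250
det = 120.896·-57.552 − -29.496·23.708 = -6258.515424
x = (4512.330641·-57.552 − -29.496·1632.609250) / -6258.515424 = 33.800062
y = (120.896·1632.609250 − 4512.330641·23.708) / -6258.515424 = -14.443935

x=33.800 y=-14.444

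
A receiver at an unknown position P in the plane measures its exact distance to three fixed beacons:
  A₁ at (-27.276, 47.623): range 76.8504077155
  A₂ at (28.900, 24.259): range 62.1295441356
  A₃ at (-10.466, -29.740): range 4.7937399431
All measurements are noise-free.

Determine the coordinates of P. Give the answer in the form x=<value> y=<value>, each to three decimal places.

eq1: (x + 27.276)² + (y − 47.623)² = 76.8504077155²
eq2: (x − 28.900)² + (y − 24.259)² = 62.1295441356²
eq3: (x + 10.466)² + (y + 29.740)² = 4.7937399431²
eq1−eq2, eq1−eq3 (x²,y² cancel):
  112.352·x − 46.728·y = 457.683688
  33.620·x − 154.726·y = 3865.079674
det = 112.352·-154.726 − -46.728·33.620 = -15812.780192
x = (457.683688·-154.726 − -46.728·3865.079674) / -15812.780192 = -6.943237
y = (112.352·3865.079674 − 457.683688·33.620) / -15812.780192 = -26.488834

x=-6.943 y=-26.489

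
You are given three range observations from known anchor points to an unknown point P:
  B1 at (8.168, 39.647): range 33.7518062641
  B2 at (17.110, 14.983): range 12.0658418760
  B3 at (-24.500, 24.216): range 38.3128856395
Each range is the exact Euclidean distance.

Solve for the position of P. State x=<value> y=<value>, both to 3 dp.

eq1: (x − 8.168)² + (y − 39.647)² = 33.7518062641²
eq2: (x − 17.110)² + (y − 14.983)² = 12.0658418760²
eq3: (x + 24.500)² + (y − 24.216)² = 38.3128856395²
eq3−eq2, eq3−eq1 (x²,y² cancel):
  83.220·x − 18.466·y = 652.870399
  65.336·x + 30.862·y = 780.628957
det = 83.220·30.862 − -18.466·65.336 = 3774.830216
x = (652.870399·30.862 − -18.466·780.628957) / 3774.830216 = 9.156433
y = (83.220·780.628957 − 652.870399·65.336) / 3774.830216 = 5.909670

x=9.156 y=5.910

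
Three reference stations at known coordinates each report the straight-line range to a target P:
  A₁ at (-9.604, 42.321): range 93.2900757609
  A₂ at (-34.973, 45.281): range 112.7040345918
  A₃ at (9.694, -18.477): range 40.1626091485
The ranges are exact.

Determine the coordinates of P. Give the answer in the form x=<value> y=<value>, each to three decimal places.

x=47.776 y=-31.235

eq1: (x + 9.604)² + (y − 42.321)² = 93.2900757609²
eq2: (x + 34.973)² + (y − 45.281)² = 112.7040345918²
eq3: (x − 9.694)² + (y + 18.477)² = 40.1626091485²
eq3−eq2, eq3−eq1 (x²,y² cancel):
  -89.334·x + 127.516·y = -8251.057715
  -38.596·x + 121.596·y = -5642.072370
det = -89.334·121.596 − 127.516·-38.596 = -5941.049528
x = (-8251.057715·121.596 − 127.516·-5642.072370) / -5941.049528 = 47.776258
y = (-89.334·-5642.072370 − -8251.057715·-38.596) / -5941.049528 = -31.235402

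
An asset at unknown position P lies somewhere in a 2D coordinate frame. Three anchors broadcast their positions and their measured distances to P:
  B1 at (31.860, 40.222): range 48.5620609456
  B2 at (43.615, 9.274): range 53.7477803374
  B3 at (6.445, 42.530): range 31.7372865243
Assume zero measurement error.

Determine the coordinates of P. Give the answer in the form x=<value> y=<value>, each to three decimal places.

eq1: (x − 31.860)² + (y − 40.222)² = 48.5620609456²
eq2: (x − 43.615)² + (y − 9.274)² = 53.7477803374²
eq3: (x − 6.445)² + (y − 42.530)² = 31.7372865243²
eq1−eq3, eq1−eq2 (x²,y² cancel):
  -50.830·x + 4.616·y = 568.488448
  23.510·x − 61.896·y = -1175.143711
det = -50.830·-61.896 − 4.616·23.510 = 3037.651520
x = (568.488448·-61.896 − 4.616·-1175.143711) / 3037.651520 = -9.797930
y = (-50.830·-1175.143711 − 568.488448·23.510) / 3037.651520 = 15.264223

x=-9.798 y=15.264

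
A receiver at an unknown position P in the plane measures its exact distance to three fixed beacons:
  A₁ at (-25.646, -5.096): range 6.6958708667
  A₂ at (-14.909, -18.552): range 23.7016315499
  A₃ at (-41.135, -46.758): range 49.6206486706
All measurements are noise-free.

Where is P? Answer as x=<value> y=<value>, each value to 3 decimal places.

x=-28.121 y=1.126

eq1: (x + 25.646)² + (y + 5.096)² = 6.6958708667²
eq2: (x + 14.909)² + (y + 18.552)² = 23.7016315499²
eq3: (x + 41.135)² + (y + 46.758)² = 49.6206486706²
eq2−eq3, eq2−eq1 (x²,y² cancel):
  -52.452·x − 56.412·y = 1411.502368
  -21.474·x + 26.912·y = 634.164198
det = -52.452·26.912 − -56.412·-21.474 = -2622.979512
x = (1411.502368·26.912 − -56.412·634.164198) / -2622.979512 = -28.121006
y = (-52.452·634.164198 − 1411.502368·-21.474) / -2622.979512 = 1.125658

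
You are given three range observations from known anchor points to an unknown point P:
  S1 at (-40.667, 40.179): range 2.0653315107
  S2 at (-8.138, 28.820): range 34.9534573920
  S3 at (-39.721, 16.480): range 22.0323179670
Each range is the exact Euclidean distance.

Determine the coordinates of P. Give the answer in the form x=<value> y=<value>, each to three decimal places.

x=-41.748 y=38.419

eq1: (x + 40.667)² + (y − 40.179)² = 2.0653315107²
eq2: (x + 8.138)² + (y − 28.820)² = 34.9534573920²
eq3: (x + 39.721)² + (y − 16.480)² = 22.0323179670²
eq2−eq3, eq2−eq1 (x²,y² cancel):
  -63.166·x − 24.680·y = 1688.849946
  -65.058·x + 22.718·y = 3588.816075
det = -63.166·22.718 − -24.680·-65.058 = -3040.636628
x = (1688.849946·22.718 − -24.680·3588.816075) / -3040.636628 = -41.747597
y = (-63.166·3588.816075 − 1688.849946·-65.058) / -3040.636628 = 38.418914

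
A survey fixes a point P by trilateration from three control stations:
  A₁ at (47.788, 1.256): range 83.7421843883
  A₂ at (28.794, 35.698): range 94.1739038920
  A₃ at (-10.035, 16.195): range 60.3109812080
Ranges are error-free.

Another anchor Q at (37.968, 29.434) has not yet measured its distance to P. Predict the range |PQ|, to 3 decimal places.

94.721

eq1: (x − 47.788)² + (y − 1.256)² = 83.7421843883²
eq2: (x − 28.794)² + (y − 35.698)² = 94.1739038920²
eq3: (x + 10.035)² + (y − 16.195)² = 60.3109812080²
eq2−eq1, eq2−eq3 (x²,y² cancel):
  37.988·x − 68.884·y = 2037.799568
  -77.658·x − 39.006·y = 3490.847330
det = 37.988·-39.006 − -68.884·-77.658 = -6831.153600
x = (2037.799568·-39.006 − -68.884·3490.847330) / -6831.153600 = -23.565144
y = (37.988·3490.847330 − 2037.799568·-77.658) / -6831.153600 = -42.578716
|P − Q| = √((-23.565144 − 37.968)² + (-42.578716 − 29.434)²) = 94.721481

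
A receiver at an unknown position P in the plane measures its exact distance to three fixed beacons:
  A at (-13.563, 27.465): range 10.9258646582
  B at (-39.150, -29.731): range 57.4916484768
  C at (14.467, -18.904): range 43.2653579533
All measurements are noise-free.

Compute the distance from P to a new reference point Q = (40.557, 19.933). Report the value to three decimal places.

48.168

eq1: (x + 13.563)² + (y − 27.465)² = 10.9258646582²
eq2: (x + 39.150)² + (y + 29.731)² = 57.4916484768²
eq3: (x − 14.467)² + (y + 18.904)² = 43.2653579533²
eq2−eq1, eq2−eq3 (x²,y² cancel):
  51.174·x + 114.392·y = 1707.541459
  107.234·x + 21.654·y = -416.601110
det = 51.174·21.654 − 114.392·107.234 = -11158.589932
x = (1707.541459·21.654 − 114.392·-416.601110) / -11158.589932 = -7.584376
y = (51.174·-416.601110 − 1707.541459·107.234) / -11158.589932 = 18.320025
|P − Q| = √((-7.584376 − 40.557)² + (18.320025 − 19.933)²) = 48.168389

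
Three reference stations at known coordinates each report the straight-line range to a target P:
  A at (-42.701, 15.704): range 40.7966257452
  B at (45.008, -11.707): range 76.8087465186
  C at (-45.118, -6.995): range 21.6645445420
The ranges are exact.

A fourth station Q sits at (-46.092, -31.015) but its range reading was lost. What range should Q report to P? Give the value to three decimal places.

eq1: (x + 42.701)² + (y − 15.704)² = 40.7966257452²
eq2: (x − 45.008)² + (y + 11.707)² = 76.8087465186²
eq3: (x + 45.118)² + (y + 6.995)² = 21.6645445420²
eq2−eq1, eq2−eq3 (x²,y² cancel):
  -175.418·x + 54.822·y = 4142.435974
  -180.252·x + 9.424·y = 5352.021088
det = -175.418·9.424 − 54.822·-180.252 = 8228.635912
x = (4142.435974·9.424 − 54.822·5352.021088) / 8228.635912 = -30.912801
y = (-175.418·5352.021088 − 4142.435974·-180.252) / 8228.635912 = -23.352408
|P − Q| = √((-30.912801 − -46.092)² + (-23.352408 − -31.015)²) = 17.003629

17.004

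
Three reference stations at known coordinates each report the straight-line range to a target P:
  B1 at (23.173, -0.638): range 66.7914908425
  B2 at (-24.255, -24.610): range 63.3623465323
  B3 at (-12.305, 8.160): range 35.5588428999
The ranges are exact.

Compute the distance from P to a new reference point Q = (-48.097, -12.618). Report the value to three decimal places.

eq1: (x − 23.173)² + (y + 0.638)² = 66.7914908425²
eq2: (x + 24.255)² + (y + 24.610)² = 63.3623465323²
eq3: (x + 12.305)² + (y − 8.160)² = 35.5588428999²
eq1−eq2, eq1−eq3 (x²,y² cancel):
  -94.856·x − 47.944·y = 1102.878443
  -70.956·x + 17.596·y = 2877.275593
det = -94.856·17.596 − -47.944·-70.956 = -5071.000640
x = (1102.878443·17.596 − -47.944·2877.275593) / -5071.000640 = -31.030237
y = (-94.856·2877.275593 − 1102.878443·-70.956) / -5071.000640 = 38.389072
|P − Q| = √((-31.030237 − -48.097)² + (38.389072 − -12.618)²) = 53.786577

53.787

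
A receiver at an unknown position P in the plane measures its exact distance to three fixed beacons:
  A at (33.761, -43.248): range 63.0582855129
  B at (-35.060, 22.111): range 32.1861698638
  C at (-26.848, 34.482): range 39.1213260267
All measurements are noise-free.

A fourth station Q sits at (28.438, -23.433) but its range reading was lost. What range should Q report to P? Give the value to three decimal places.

eq1: (x − 33.761)² + (y + 43.248)² = 63.0582855129²
eq2: (x + 35.060)² + (y − 22.111)² = 32.1861698638²
eq3: (x + 26.848)² + (y − 34.482)² = 39.1213260267²
eq1−eq2, eq1−eq3 (x²,y² cancel):
  -137.642·x + 130.718·y = 1648.303137
  -121.218·x + 155.460·y = 1345.498025
det = -137.642·155.460 − 130.718·-121.218 = -5552.450796
x = (1648.303137·155.460 − 130.718·1345.498025) / -5552.450796 = -14.473680
y = (-137.642·1345.498025 − 1648.303137·-121.218) / -5552.450796 = -2.630725
|P − Q| = √((-14.473680 − 28.438)² + (-2.630725 − -23.433)²) = 47.688016

47.688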